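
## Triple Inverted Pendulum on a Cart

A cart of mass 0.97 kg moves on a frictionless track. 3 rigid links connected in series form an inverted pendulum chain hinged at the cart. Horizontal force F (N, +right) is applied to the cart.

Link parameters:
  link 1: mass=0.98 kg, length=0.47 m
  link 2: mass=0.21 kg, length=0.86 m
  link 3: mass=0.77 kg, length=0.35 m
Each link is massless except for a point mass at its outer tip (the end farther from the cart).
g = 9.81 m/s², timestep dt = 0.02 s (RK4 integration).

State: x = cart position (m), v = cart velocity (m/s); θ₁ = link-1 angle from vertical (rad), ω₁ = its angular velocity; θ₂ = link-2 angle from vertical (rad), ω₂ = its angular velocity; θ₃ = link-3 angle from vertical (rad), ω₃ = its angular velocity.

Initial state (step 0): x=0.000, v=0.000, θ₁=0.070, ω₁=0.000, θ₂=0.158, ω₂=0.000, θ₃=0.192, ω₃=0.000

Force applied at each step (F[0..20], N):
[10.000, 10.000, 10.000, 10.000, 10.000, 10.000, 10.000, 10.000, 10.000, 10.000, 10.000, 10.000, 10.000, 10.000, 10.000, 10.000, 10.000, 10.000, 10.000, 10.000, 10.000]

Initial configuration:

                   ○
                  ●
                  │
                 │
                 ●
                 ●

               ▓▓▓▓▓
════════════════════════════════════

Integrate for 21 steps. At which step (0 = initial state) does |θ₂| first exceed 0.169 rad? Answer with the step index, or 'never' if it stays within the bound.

Answer: 8

Derivation:
apply F[0]=+10.000 → step 1: x=0.002, v=0.178, θ₁=0.066, ω₁=-0.387, θ₂=0.158, ω₂=0.013, θ₃=0.193, ω₃=0.093
apply F[1]=+10.000 → step 2: x=0.007, v=0.359, θ₁=0.054, ω₁=-0.788, θ₂=0.159, ω₂=0.028, θ₃=0.196, ω₃=0.189
apply F[2]=+10.000 → step 3: x=0.016, v=0.548, θ₁=0.034, ω₁=-1.216, θ₂=0.159, ω₂=0.047, θ₃=0.201, ω₃=0.288
apply F[3]=+10.000 → step 4: x=0.029, v=0.746, θ₁=0.006, ω₁=-1.681, θ₂=0.160, ω₂=0.071, θ₃=0.207, ω₃=0.389
apply F[4]=+10.000 → step 5: x=0.046, v=0.956, θ₁=-0.033, ω₁=-2.188, θ₂=0.162, ω₂=0.101, θ₃=0.216, ω₃=0.488
apply F[5]=+10.000 → step 6: x=0.067, v=1.176, θ₁=-0.082, ω₁=-2.731, θ₂=0.164, ω₂=0.133, θ₃=0.227, ω₃=0.577
apply F[6]=+10.000 → step 7: x=0.093, v=1.399, θ₁=-0.142, ω₁=-3.291, θ₂=0.167, ω₂=0.161, θ₃=0.239, ω₃=0.641
apply F[7]=+10.000 → step 8: x=0.123, v=1.615, θ₁=-0.214, ω₁=-3.836, θ₂=0.171, ω₂=0.176, θ₃=0.252, ω₃=0.668
apply F[8]=+10.000 → step 9: x=0.158, v=1.813, θ₁=-0.296, ω₁=-4.335, θ₂=0.174, ω₂=0.166, θ₃=0.265, ω₃=0.650
apply F[9]=+10.000 → step 10: x=0.196, v=1.983, θ₁=-0.387, ω₁=-4.764, θ₂=0.177, ω₂=0.123, θ₃=0.278, ω₃=0.590
apply F[10]=+10.000 → step 11: x=0.237, v=2.119, θ₁=-0.486, ω₁=-5.121, θ₂=0.179, ω₂=0.043, θ₃=0.289, ω₃=0.497
apply F[11]=+10.000 → step 12: x=0.280, v=2.221, θ₁=-0.591, ω₁=-5.418, θ₂=0.179, ω₂=-0.074, θ₃=0.298, ω₃=0.383
apply F[12]=+10.000 → step 13: x=0.325, v=2.290, θ₁=-0.702, ω₁=-5.670, θ₂=0.176, ω₂=-0.227, θ₃=0.304, ω₃=0.261
apply F[13]=+10.000 → step 14: x=0.372, v=2.329, θ₁=-0.818, ω₁=-5.897, θ₂=0.169, ω₂=-0.413, θ₃=0.308, ω₃=0.136
apply F[14]=+10.000 → step 15: x=0.418, v=2.338, θ₁=-0.938, ω₁=-6.115, θ₂=0.159, ω₂=-0.628, θ₃=0.309, ω₃=0.014
apply F[15]=+10.000 → step 16: x=0.465, v=2.319, θ₁=-1.062, ω₁=-6.335, θ₂=0.144, ω₂=-0.873, θ₃=0.309, ω₃=-0.103
apply F[16]=+10.000 → step 17: x=0.511, v=2.271, θ₁=-1.191, ω₁=-6.571, θ₂=0.124, ω₂=-1.146, θ₃=0.305, ω₃=-0.214
apply F[17]=+10.000 → step 18: x=0.556, v=2.193, θ₁=-1.325, ω₁=-6.831, θ₂=0.098, ω₂=-1.450, θ₃=0.300, ω₃=-0.319
apply F[18]=+10.000 → step 19: x=0.598, v=2.083, θ₁=-1.465, ω₁=-7.128, θ₂=0.066, ω₂=-1.787, θ₃=0.293, ω₃=-0.418
apply F[19]=+10.000 → step 20: x=0.639, v=1.938, θ₁=-1.611, ω₁=-7.474, θ₂=0.026, ω₂=-2.163, θ₃=0.283, ω₃=-0.509
apply F[20]=+10.000 → step 21: x=0.676, v=1.753, θ₁=-1.764, ω₁=-7.887, θ₂=-0.021, ω₂=-2.588, θ₃=0.272, ω₃=-0.591
|θ₂| = 0.171 > 0.169 first at step 8.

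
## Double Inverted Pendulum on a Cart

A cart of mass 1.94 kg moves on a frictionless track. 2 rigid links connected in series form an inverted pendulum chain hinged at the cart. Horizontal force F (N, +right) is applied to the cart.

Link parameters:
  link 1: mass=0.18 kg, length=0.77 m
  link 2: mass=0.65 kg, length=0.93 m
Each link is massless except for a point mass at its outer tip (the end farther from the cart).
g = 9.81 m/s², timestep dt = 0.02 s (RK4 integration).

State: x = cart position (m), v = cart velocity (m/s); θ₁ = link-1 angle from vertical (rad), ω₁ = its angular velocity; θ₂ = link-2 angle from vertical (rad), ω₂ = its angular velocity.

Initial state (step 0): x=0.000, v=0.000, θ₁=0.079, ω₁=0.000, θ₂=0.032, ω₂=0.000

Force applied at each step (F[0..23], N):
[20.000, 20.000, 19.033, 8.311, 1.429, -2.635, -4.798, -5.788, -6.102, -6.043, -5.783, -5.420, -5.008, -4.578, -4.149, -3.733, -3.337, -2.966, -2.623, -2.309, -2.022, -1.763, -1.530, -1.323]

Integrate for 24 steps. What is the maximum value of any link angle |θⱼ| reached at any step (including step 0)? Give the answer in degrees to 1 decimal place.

Answer: 4.5°

Derivation:
apply F[0]=+20.000 → step 1: x=0.002, v=0.199, θ₁=0.077, ω₁=-0.192, θ₂=0.032, ω₂=-0.048
apply F[1]=+20.000 → step 2: x=0.008, v=0.399, θ₁=0.071, ω₁=-0.389, θ₂=0.030, ω₂=-0.093
apply F[2]=+19.033 → step 3: x=0.018, v=0.589, θ₁=0.062, ω₁=-0.583, θ₂=0.028, ω₂=-0.131
apply F[3]=+8.311 → step 4: x=0.030, v=0.670, θ₁=0.049, ω₁=-0.648, θ₂=0.025, ω₂=-0.159
apply F[4]=+1.429 → step 5: x=0.044, v=0.681, θ₁=0.036, ω₁=-0.634, θ₂=0.022, ω₂=-0.178
apply F[5]=-2.635 → step 6: x=0.057, v=0.652, θ₁=0.024, ω₁=-0.578, θ₂=0.018, ω₂=-0.188
apply F[6]=-4.798 → step 7: x=0.070, v=0.601, θ₁=0.014, ω₁=-0.505, θ₂=0.014, ω₂=-0.190
apply F[7]=-5.788 → step 8: x=0.081, v=0.540, θ₁=0.004, ω₁=-0.427, θ₂=0.010, ω₂=-0.187
apply F[8]=-6.102 → step 9: x=0.091, v=0.478, θ₁=-0.004, ω₁=-0.353, θ₂=0.007, ω₂=-0.179
apply F[9]=-6.043 → step 10: x=0.100, v=0.416, θ₁=-0.010, ω₁=-0.285, θ₂=0.003, ω₂=-0.168
apply F[10]=-5.783 → step 11: x=0.108, v=0.357, θ₁=-0.015, ω₁=-0.225, θ₂=-0.000, ω₂=-0.154
apply F[11]=-5.420 → step 12: x=0.115, v=0.303, θ₁=-0.019, ω₁=-0.173, θ₂=-0.003, ω₂=-0.139
apply F[12]=-5.008 → step 13: x=0.120, v=0.253, θ₁=-0.022, ω₁=-0.128, θ₂=-0.006, ω₂=-0.124
apply F[13]=-4.578 → step 14: x=0.125, v=0.208, θ₁=-0.024, ω₁=-0.090, θ₂=-0.008, ω₂=-0.108
apply F[14]=-4.149 → step 15: x=0.129, v=0.167, θ₁=-0.026, ω₁=-0.059, θ₂=-0.010, ω₂=-0.092
apply F[15]=-3.733 → step 16: x=0.132, v=0.131, θ₁=-0.027, ω₁=-0.032, θ₂=-0.012, ω₂=-0.077
apply F[16]=-3.337 → step 17: x=0.134, v=0.099, θ₁=-0.027, ω₁=-0.011, θ₂=-0.013, ω₂=-0.063
apply F[17]=-2.966 → step 18: x=0.136, v=0.070, θ₁=-0.027, ω₁=0.007, θ₂=-0.014, ω₂=-0.050
apply F[18]=-2.623 → step 19: x=0.137, v=0.045, θ₁=-0.027, ω₁=0.021, θ₂=-0.015, ω₂=-0.038
apply F[19]=-2.309 → step 20: x=0.137, v=0.024, θ₁=-0.026, ω₁=0.031, θ₂=-0.016, ω₂=-0.027
apply F[20]=-2.022 → step 21: x=0.138, v=0.005, θ₁=-0.026, ω₁=0.040, θ₂=-0.016, ω₂=-0.017
apply F[21]=-1.763 → step 22: x=0.138, v=-0.011, θ₁=-0.025, ω₁=0.046, θ₂=-0.016, ω₂=-0.009
apply F[22]=-1.530 → step 23: x=0.137, v=-0.025, θ₁=-0.024, ω₁=0.051, θ₂=-0.016, ω₂=-0.001
apply F[23]=-1.323 → step 24: x=0.137, v=-0.036, θ₁=-0.023, ω₁=0.054, θ₂=-0.016, ω₂=0.005
Max |angle| over trajectory = 0.079 rad = 4.5°.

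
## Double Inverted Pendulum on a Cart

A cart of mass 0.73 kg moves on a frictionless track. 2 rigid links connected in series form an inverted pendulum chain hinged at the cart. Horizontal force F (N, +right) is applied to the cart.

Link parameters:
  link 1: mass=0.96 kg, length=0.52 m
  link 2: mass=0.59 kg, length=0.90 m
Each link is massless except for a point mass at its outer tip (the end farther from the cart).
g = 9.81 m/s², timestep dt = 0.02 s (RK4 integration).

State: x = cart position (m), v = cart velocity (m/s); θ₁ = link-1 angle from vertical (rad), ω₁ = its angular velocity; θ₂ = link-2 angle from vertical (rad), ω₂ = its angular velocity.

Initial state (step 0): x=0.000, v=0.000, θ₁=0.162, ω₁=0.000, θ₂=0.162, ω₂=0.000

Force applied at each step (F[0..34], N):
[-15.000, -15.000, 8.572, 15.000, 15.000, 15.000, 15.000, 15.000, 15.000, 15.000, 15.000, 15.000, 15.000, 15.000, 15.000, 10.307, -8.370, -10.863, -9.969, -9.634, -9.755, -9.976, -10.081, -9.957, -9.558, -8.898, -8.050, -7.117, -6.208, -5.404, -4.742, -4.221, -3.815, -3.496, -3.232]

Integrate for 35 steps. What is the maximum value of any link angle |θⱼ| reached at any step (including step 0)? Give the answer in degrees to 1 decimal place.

apply F[0]=-15.000 → step 1: x=-0.005, v=-0.452, θ₁=0.171, ω₁=0.919, θ₂=0.162, ω₂=-0.001
apply F[1]=-15.000 → step 2: x=-0.018, v=-0.898, θ₁=0.199, ω₁=1.833, θ₂=0.162, ω₂=-0.004
apply F[2]=+8.572 → step 3: x=-0.034, v=-0.750, θ₁=0.233, ω₁=1.650, θ₂=0.162, ω₂=-0.023
apply F[3]=+15.000 → step 4: x=-0.047, v=-0.463, θ₁=0.262, ω₁=1.233, θ₂=0.161, ω₂=-0.060
apply F[4]=+15.000 → step 5: x=-0.053, v=-0.195, θ₁=0.283, ω₁=0.869, θ₂=0.159, ω₂=-0.110
apply F[5]=+15.000 → step 6: x=-0.054, v=0.062, θ₁=0.297, ω₁=0.544, θ₂=0.156, ω₂=-0.170
apply F[6]=+15.000 → step 7: x=-0.051, v=0.312, θ₁=0.305, ω₁=0.242, θ₂=0.152, ω₂=-0.238
apply F[7]=+15.000 → step 8: x=-0.042, v=0.558, θ₁=0.307, ω₁=-0.050, θ₂=0.147, ω₂=-0.310
apply F[8]=+15.000 → step 9: x=-0.028, v=0.805, θ₁=0.303, ω₁=-0.342, θ₂=0.140, ω₂=-0.384
apply F[9]=+15.000 → step 10: x=-0.010, v=1.058, θ₁=0.293, ω₁=-0.647, θ₂=0.132, ω₂=-0.458
apply F[10]=+15.000 → step 11: x=0.014, v=1.319, θ₁=0.277, ω₁=-0.978, θ₂=0.122, ω₂=-0.528
apply F[11]=+15.000 → step 12: x=0.043, v=1.595, θ₁=0.254, ω₁=-1.349, θ₂=0.110, ω₂=-0.593
apply F[12]=+15.000 → step 13: x=0.078, v=1.890, θ₁=0.223, ω₁=-1.776, θ₂=0.098, ω₂=-0.649
apply F[13]=+15.000 → step 14: x=0.119, v=2.211, θ₁=0.182, ω₁=-2.277, θ₂=0.085, ω₂=-0.691
apply F[14]=+15.000 → step 15: x=0.167, v=2.563, θ₁=0.131, ω₁=-2.870, θ₂=0.071, ω₂=-0.716
apply F[15]=+10.307 → step 16: x=0.220, v=2.820, θ₁=0.069, ω₁=-3.318, θ₂=0.056, ω₂=-0.724
apply F[16]=-8.370 → step 17: x=0.274, v=2.585, θ₁=0.008, ω₁=-2.853, θ₂=0.042, ω₂=-0.722
apply F[17]=-10.863 → step 18: x=0.323, v=2.293, θ₁=-0.044, ω₁=-2.307, θ₂=0.027, ω₂=-0.710
apply F[18]=-9.969 → step 19: x=0.366, v=2.042, θ₁=-0.086, ω₁=-1.867, θ₂=0.013, ω₂=-0.685
apply F[19]=-9.634 → step 20: x=0.405, v=1.819, θ₁=-0.119, ω₁=-1.501, θ₂=-0.000, ω₂=-0.648
apply F[20]=-9.755 → step 21: x=0.439, v=1.608, θ₁=-0.146, ω₁=-1.178, θ₂=-0.013, ω₂=-0.603
apply F[21]=-9.976 → step 22: x=0.469, v=1.404, θ₁=-0.166, ω₁=-0.883, θ₂=-0.024, ω₂=-0.551
apply F[22]=-10.081 → step 23: x=0.496, v=1.207, θ₁=-0.181, ω₁=-0.612, θ₂=-0.035, ω₂=-0.495
apply F[23]=-9.957 → step 24: x=0.518, v=1.021, θ₁=-0.191, ω₁=-0.368, θ₂=-0.044, ω₂=-0.437
apply F[24]=-9.558 → step 25: x=0.536, v=0.850, θ₁=-0.196, ω₁=-0.155, θ₂=-0.052, ω₂=-0.380
apply F[25]=-8.898 → step 26: x=0.552, v=0.697, θ₁=-0.198, ω₁=0.024, θ₂=-0.059, ω₂=-0.324
apply F[26]=-8.050 → step 27: x=0.565, v=0.566, θ₁=-0.196, ω₁=0.164, θ₂=-0.065, ω₂=-0.273
apply F[27]=-7.117 → step 28: x=0.575, v=0.457, θ₁=-0.191, ω₁=0.266, θ₂=-0.070, ω₂=-0.225
apply F[28]=-6.208 → step 29: x=0.583, v=0.369, θ₁=-0.186, ω₁=0.333, θ₂=-0.074, ω₂=-0.182
apply F[29]=-5.404 → step 30: x=0.590, v=0.299, θ₁=-0.178, ω₁=0.372, θ₂=-0.077, ω₂=-0.144
apply F[30]=-4.742 → step 31: x=0.595, v=0.243, θ₁=-0.171, ω₁=0.390, θ₂=-0.080, ω₂=-0.109
apply F[31]=-4.221 → step 32: x=0.600, v=0.197, θ₁=-0.163, ω₁=0.394, θ₂=-0.082, ω₂=-0.079
apply F[32]=-3.815 → step 33: x=0.603, v=0.159, θ₁=-0.155, ω₁=0.388, θ₂=-0.083, ω₂=-0.051
apply F[33]=-3.496 → step 34: x=0.606, v=0.127, θ₁=-0.148, ω₁=0.378, θ₂=-0.084, ω₂=-0.027
apply F[34]=-3.232 → step 35: x=0.608, v=0.098, θ₁=-0.140, ω₁=0.365, θ₂=-0.084, ω₂=-0.006
Max |angle| over trajectory = 0.307 rad = 17.6°.

Answer: 17.6°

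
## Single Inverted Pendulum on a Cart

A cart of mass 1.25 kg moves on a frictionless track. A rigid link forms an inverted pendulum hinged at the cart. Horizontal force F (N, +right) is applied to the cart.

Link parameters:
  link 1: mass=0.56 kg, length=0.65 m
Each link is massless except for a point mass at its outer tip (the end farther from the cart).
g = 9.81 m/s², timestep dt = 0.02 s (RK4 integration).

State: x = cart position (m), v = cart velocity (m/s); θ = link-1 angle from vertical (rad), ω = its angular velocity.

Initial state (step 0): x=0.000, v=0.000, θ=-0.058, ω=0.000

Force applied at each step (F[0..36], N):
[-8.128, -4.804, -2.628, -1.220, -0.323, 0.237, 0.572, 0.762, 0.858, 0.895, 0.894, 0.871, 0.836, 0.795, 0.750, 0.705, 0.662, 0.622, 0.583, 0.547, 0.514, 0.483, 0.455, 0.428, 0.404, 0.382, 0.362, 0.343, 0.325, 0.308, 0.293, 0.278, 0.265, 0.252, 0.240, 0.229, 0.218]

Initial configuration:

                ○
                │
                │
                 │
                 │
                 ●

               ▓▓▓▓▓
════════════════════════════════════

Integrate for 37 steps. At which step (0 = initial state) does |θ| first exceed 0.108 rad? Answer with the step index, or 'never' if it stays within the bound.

Answer: never

Derivation:
apply F[0]=-8.128 → step 1: x=-0.001, v=-0.125, θ=-0.056, ω=0.174
apply F[1]=-4.804 → step 2: x=-0.004, v=-0.197, θ=-0.052, ω=0.269
apply F[2]=-2.628 → step 3: x=-0.009, v=-0.235, θ=-0.046, ω=0.312
apply F[3]=-1.220 → step 4: x=-0.014, v=-0.250, θ=-0.040, ω=0.323
apply F[4]=-0.323 → step 5: x=-0.019, v=-0.252, θ=-0.033, ω=0.315
apply F[5]=+0.237 → step 6: x=-0.024, v=-0.246, θ=-0.027, ω=0.296
apply F[6]=+0.572 → step 7: x=-0.028, v=-0.235, θ=-0.022, ω=0.272
apply F[7]=+0.762 → step 8: x=-0.033, v=-0.221, θ=-0.016, ω=0.245
apply F[8]=+0.858 → step 9: x=-0.037, v=-0.206, θ=-0.012, ω=0.217
apply F[9]=+0.895 → step 10: x=-0.041, v=-0.191, θ=-0.008, ω=0.191
apply F[10]=+0.894 → step 11: x=-0.045, v=-0.176, θ=-0.004, ω=0.167
apply F[11]=+0.871 → step 12: x=-0.048, v=-0.162, θ=-0.001, ω=0.144
apply F[12]=+0.836 → step 13: x=-0.051, v=-0.148, θ=0.002, ω=0.124
apply F[13]=+0.795 → step 14: x=-0.054, v=-0.136, θ=0.004, ω=0.105
apply F[14]=+0.750 → step 15: x=-0.057, v=-0.124, θ=0.006, ω=0.089
apply F[15]=+0.705 → step 16: x=-0.059, v=-0.114, θ=0.008, ω=0.075
apply F[16]=+0.662 → step 17: x=-0.061, v=-0.104, θ=0.009, ω=0.062
apply F[17]=+0.622 → step 18: x=-0.063, v=-0.095, θ=0.010, ω=0.051
apply F[18]=+0.583 → step 19: x=-0.065, v=-0.086, θ=0.011, ω=0.041
apply F[19]=+0.547 → step 20: x=-0.067, v=-0.079, θ=0.012, ω=0.032
apply F[20]=+0.514 → step 21: x=-0.068, v=-0.071, θ=0.012, ω=0.025
apply F[21]=+0.483 → step 22: x=-0.070, v=-0.065, θ=0.013, ω=0.019
apply F[22]=+0.455 → step 23: x=-0.071, v=-0.059, θ=0.013, ω=0.013
apply F[23]=+0.428 → step 24: x=-0.072, v=-0.053, θ=0.013, ω=0.008
apply F[24]=+0.404 → step 25: x=-0.073, v=-0.048, θ=0.013, ω=0.004
apply F[25]=+0.382 → step 26: x=-0.074, v=-0.043, θ=0.013, ω=0.001
apply F[26]=+0.362 → step 27: x=-0.075, v=-0.038, θ=0.013, ω=-0.002
apply F[27]=+0.343 → step 28: x=-0.075, v=-0.034, θ=0.013, ω=-0.005
apply F[28]=+0.325 → step 29: x=-0.076, v=-0.030, θ=0.013, ω=-0.007
apply F[29]=+0.308 → step 30: x=-0.077, v=-0.026, θ=0.013, ω=-0.009
apply F[30]=+0.293 → step 31: x=-0.077, v=-0.022, θ=0.013, ω=-0.011
apply F[31]=+0.278 → step 32: x=-0.078, v=-0.019, θ=0.013, ω=-0.012
apply F[32]=+0.265 → step 33: x=-0.078, v=-0.016, θ=0.012, ω=-0.013
apply F[33]=+0.252 → step 34: x=-0.078, v=-0.013, θ=0.012, ω=-0.014
apply F[34]=+0.240 → step 35: x=-0.078, v=-0.010, θ=0.012, ω=-0.015
apply F[35]=+0.229 → step 36: x=-0.079, v=-0.007, θ=0.012, ω=-0.015
apply F[36]=+0.218 → step 37: x=-0.079, v=-0.005, θ=0.011, ω=-0.015
max |θ| = 0.058 ≤ 0.108 over all 38 states.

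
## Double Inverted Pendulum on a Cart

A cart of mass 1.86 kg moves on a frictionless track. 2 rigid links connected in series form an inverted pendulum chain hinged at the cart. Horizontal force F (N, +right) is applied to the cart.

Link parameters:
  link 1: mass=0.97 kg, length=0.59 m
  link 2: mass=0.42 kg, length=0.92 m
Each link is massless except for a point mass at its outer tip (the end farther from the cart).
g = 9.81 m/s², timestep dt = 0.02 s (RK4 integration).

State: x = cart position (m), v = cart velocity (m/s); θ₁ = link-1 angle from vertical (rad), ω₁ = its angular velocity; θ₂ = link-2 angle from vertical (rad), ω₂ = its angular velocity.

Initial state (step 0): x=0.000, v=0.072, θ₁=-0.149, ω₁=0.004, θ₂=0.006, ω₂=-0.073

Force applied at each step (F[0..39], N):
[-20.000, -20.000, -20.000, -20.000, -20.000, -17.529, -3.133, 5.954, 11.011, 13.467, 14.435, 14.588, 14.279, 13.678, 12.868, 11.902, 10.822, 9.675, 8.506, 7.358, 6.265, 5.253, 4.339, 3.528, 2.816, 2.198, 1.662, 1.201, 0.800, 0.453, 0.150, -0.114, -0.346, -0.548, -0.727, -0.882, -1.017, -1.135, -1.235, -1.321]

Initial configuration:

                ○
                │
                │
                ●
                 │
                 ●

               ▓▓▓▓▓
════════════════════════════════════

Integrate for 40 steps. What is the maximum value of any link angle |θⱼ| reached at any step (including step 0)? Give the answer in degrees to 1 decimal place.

apply F[0]=-20.000 → step 1: x=-0.000, v=-0.119, θ₁=-0.146, ω₁=0.250, θ₂=0.005, ω₂=-0.021
apply F[1]=-20.000 → step 2: x=-0.005, v=-0.311, θ₁=-0.139, ω₁=0.501, θ₂=0.005, ω₂=0.029
apply F[2]=-20.000 → step 3: x=-0.013, v=-0.505, θ₁=-0.126, ω₁=0.762, θ₂=0.006, ω₂=0.075
apply F[3]=-20.000 → step 4: x=-0.025, v=-0.701, θ₁=-0.108, ω₁=1.035, θ₂=0.008, ω₂=0.116
apply F[4]=-20.000 → step 5: x=-0.041, v=-0.902, θ₁=-0.085, ω₁=1.326, θ₂=0.011, ω₂=0.148
apply F[5]=-17.529 → step 6: x=-0.061, v=-1.081, θ₁=-0.056, ω₁=1.594, θ₂=0.014, ω₂=0.172
apply F[6]=-3.133 → step 7: x=-0.083, v=-1.110, θ₁=-0.024, ω₁=1.623, θ₂=0.018, ω₂=0.186
apply F[7]=+5.954 → step 8: x=-0.104, v=-1.045, θ₁=0.008, ω₁=1.507, θ₂=0.021, ω₂=0.193
apply F[8]=+11.011 → step 9: x=-0.124, v=-0.929, θ₁=0.036, ω₁=1.318, θ₂=0.025, ω₂=0.194
apply F[9]=+13.467 → step 10: x=-0.141, v=-0.791, θ₁=0.060, ω₁=1.104, θ₂=0.029, ω₂=0.187
apply F[10]=+14.435 → step 11: x=-0.156, v=-0.646, θ₁=0.080, ω₁=0.887, θ₂=0.033, ω₂=0.176
apply F[11]=+14.588 → step 12: x=-0.167, v=-0.503, θ₁=0.096, ω₁=0.682, θ₂=0.036, ω₂=0.159
apply F[12]=+14.279 → step 13: x=-0.176, v=-0.365, θ₁=0.107, ω₁=0.493, θ₂=0.039, ω₂=0.138
apply F[13]=+13.678 → step 14: x=-0.182, v=-0.235, θ₁=0.116, ω₁=0.322, θ₂=0.042, ω₂=0.115
apply F[14]=+12.868 → step 15: x=-0.185, v=-0.115, θ₁=0.120, ω₁=0.171, θ₂=0.044, ω₂=0.091
apply F[15]=+11.902 → step 16: x=-0.186, v=-0.005, θ₁=0.123, ω₁=0.039, θ₂=0.045, ω₂=0.066
apply F[16]=+10.822 → step 17: x=-0.186, v=0.092, θ₁=0.122, ω₁=-0.073, θ₂=0.046, ω₂=0.041
apply F[17]=+9.675 → step 18: x=-0.183, v=0.178, θ₁=0.120, ω₁=-0.165, θ₂=0.047, ω₂=0.018
apply F[18]=+8.506 → step 19: x=-0.179, v=0.251, θ₁=0.116, ω₁=-0.240, θ₂=0.047, ω₂=-0.005
apply F[19]=+7.358 → step 20: x=-0.173, v=0.313, θ₁=0.110, ω₁=-0.297, θ₂=0.047, ω₂=-0.026
apply F[20]=+6.265 → step 21: x=-0.166, v=0.365, θ₁=0.104, ω₁=-0.339, θ₂=0.046, ω₂=-0.044
apply F[21]=+5.253 → step 22: x=-0.158, v=0.406, θ₁=0.097, ω₁=-0.368, θ₂=0.045, ω₂=-0.061
apply F[22]=+4.339 → step 23: x=-0.150, v=0.439, θ₁=0.090, ω₁=-0.386, θ₂=0.044, ω₂=-0.076
apply F[23]=+3.528 → step 24: x=-0.141, v=0.465, θ₁=0.082, ω₁=-0.394, θ₂=0.042, ω₂=-0.089
apply F[24]=+2.816 → step 25: x=-0.131, v=0.484, θ₁=0.074, ω₁=-0.395, θ₂=0.040, ω₂=-0.101
apply F[25]=+2.198 → step 26: x=-0.122, v=0.497, θ₁=0.066, ω₁=-0.390, θ₂=0.038, ω₂=-0.110
apply F[26]=+1.662 → step 27: x=-0.112, v=0.506, θ₁=0.058, ω₁=-0.381, θ₂=0.036, ω₂=-0.118
apply F[27]=+1.201 → step 28: x=-0.101, v=0.511, θ₁=0.051, ω₁=-0.368, θ₂=0.033, ω₂=-0.124
apply F[28]=+0.800 → step 29: x=-0.091, v=0.513, θ₁=0.044, ω₁=-0.353, θ₂=0.031, ω₂=-0.128
apply F[29]=+0.453 → step 30: x=-0.081, v=0.512, θ₁=0.037, ω₁=-0.337, θ₂=0.028, ω₂=-0.132
apply F[30]=+0.150 → step 31: x=-0.071, v=0.509, θ₁=0.030, ω₁=-0.319, θ₂=0.025, ω₂=-0.134
apply F[31]=-0.114 → step 32: x=-0.061, v=0.503, θ₁=0.024, ω₁=-0.301, θ₂=0.023, ω₂=-0.135
apply F[32]=-0.346 → step 33: x=-0.051, v=0.497, θ₁=0.018, ω₁=-0.282, θ₂=0.020, ω₂=-0.134
apply F[33]=-0.548 → step 34: x=-0.041, v=0.489, θ₁=0.013, ω₁=-0.264, θ₂=0.017, ω₂=-0.133
apply F[34]=-0.727 → step 35: x=-0.031, v=0.479, θ₁=0.008, ω₁=-0.246, θ₂=0.015, ω₂=-0.132
apply F[35]=-0.882 → step 36: x=-0.022, v=0.469, θ₁=0.003, ω₁=-0.228, θ₂=0.012, ω₂=-0.129
apply F[36]=-1.017 → step 37: x=-0.012, v=0.458, θ₁=-0.001, ω₁=-0.210, θ₂=0.010, ω₂=-0.126
apply F[37]=-1.135 → step 38: x=-0.003, v=0.446, θ₁=-0.006, ω₁=-0.193, θ₂=0.007, ω₂=-0.122
apply F[38]=-1.235 → step 39: x=0.006, v=0.434, θ₁=-0.009, ω₁=-0.177, θ₂=0.005, ω₂=-0.118
apply F[39]=-1.321 → step 40: x=0.014, v=0.421, θ₁=-0.013, ω₁=-0.161, θ₂=0.002, ω₂=-0.114
Max |angle| over trajectory = 0.149 rad = 8.5°.

Answer: 8.5°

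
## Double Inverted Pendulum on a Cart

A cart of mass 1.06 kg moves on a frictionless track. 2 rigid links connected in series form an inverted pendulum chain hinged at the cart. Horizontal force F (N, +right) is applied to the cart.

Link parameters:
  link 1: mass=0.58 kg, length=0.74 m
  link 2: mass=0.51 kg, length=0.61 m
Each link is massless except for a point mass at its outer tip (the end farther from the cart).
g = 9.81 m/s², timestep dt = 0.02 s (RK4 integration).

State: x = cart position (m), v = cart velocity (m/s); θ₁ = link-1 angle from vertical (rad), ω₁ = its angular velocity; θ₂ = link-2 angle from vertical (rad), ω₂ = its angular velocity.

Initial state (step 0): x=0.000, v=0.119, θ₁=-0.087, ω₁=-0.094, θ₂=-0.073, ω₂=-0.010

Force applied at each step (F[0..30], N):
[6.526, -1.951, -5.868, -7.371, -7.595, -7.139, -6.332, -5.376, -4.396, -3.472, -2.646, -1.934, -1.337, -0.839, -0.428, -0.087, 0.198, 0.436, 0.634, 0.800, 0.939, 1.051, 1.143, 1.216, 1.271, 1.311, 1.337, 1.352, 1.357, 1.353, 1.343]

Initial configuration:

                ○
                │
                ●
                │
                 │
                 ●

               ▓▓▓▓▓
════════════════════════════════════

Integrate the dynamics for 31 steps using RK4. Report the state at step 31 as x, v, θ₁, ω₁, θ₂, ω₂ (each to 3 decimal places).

Answer: x=-0.212, v=-0.281, θ₁=0.031, ω₁=0.075, θ₂=0.016, ω₂=0.098

Derivation:
apply F[0]=+6.526 → step 1: x=0.004, v=0.259, θ₁=-0.091, ω₁=-0.309, θ₂=-0.073, ω₂=-0.001
apply F[1]=-1.951 → step 2: x=0.009, v=0.241, θ₁=-0.097, ω₁=-0.315, θ₂=-0.073, ω₂=0.011
apply F[2]=-5.868 → step 3: x=0.013, v=0.151, θ₁=-0.103, ω₁=-0.227, θ₂=-0.073, ω₂=0.028
apply F[3]=-7.371 → step 4: x=0.015, v=0.034, θ₁=-0.106, ω₁=-0.105, θ₂=-0.072, ω₂=0.049
apply F[4]=-7.595 → step 5: x=0.014, v=-0.087, θ₁=-0.107, ω₁=0.020, θ₂=-0.071, ω₂=0.072
apply F[5]=-7.139 → step 6: x=0.011, v=-0.199, θ₁=-0.105, ω₁=0.133, θ₂=-0.069, ω₂=0.095
apply F[6]=-6.332 → step 7: x=0.006, v=-0.296, θ₁=-0.102, ω₁=0.229, θ₂=-0.067, ω₂=0.117
apply F[7]=-5.376 → step 8: x=-0.001, v=-0.377, θ₁=-0.096, ω₁=0.303, θ₂=-0.064, ω₂=0.138
apply F[8]=-4.396 → step 9: x=-0.009, v=-0.441, θ₁=-0.090, ω₁=0.357, θ₂=-0.061, ω₂=0.157
apply F[9]=-3.472 → step 10: x=-0.018, v=-0.489, θ₁=-0.082, ω₁=0.393, θ₂=-0.058, ω₂=0.173
apply F[10]=-2.646 → step 11: x=-0.028, v=-0.523, θ₁=-0.074, ω₁=0.413, θ₂=-0.054, ω₂=0.186
apply F[11]=-1.934 → step 12: x=-0.039, v=-0.546, θ₁=-0.066, ω₁=0.421, θ₂=-0.051, ω₂=0.196
apply F[12]=-1.337 → step 13: x=-0.050, v=-0.559, θ₁=-0.058, ω₁=0.419, θ₂=-0.047, ω₂=0.204
apply F[13]=-0.839 → step 14: x=-0.061, v=-0.564, θ₁=-0.049, ω₁=0.410, θ₂=-0.042, ω₂=0.209
apply F[14]=-0.428 → step 15: x=-0.072, v=-0.563, θ₁=-0.041, ω₁=0.396, θ₂=-0.038, ω₂=0.212
apply F[15]=-0.087 → step 16: x=-0.084, v=-0.557, θ₁=-0.033, ω₁=0.378, θ₂=-0.034, ω₂=0.213
apply F[16]=+0.198 → step 17: x=-0.095, v=-0.548, θ₁=-0.026, ω₁=0.357, θ₂=-0.030, ω₂=0.212
apply F[17]=+0.436 → step 18: x=-0.105, v=-0.535, θ₁=-0.019, ω₁=0.335, θ₂=-0.026, ω₂=0.209
apply F[18]=+0.634 → step 19: x=-0.116, v=-0.520, θ₁=-0.013, ω₁=0.312, θ₂=-0.021, ω₂=0.204
apply F[19]=+0.800 → step 20: x=-0.126, v=-0.503, θ₁=-0.007, ω₁=0.289, θ₂=-0.017, ω₂=0.198
apply F[20]=+0.939 → step 21: x=-0.136, v=-0.484, θ₁=-0.001, ω₁=0.266, θ₂=-0.014, ω₂=0.191
apply F[21]=+1.051 → step 22: x=-0.146, v=-0.465, θ₁=0.004, ω₁=0.243, θ₂=-0.010, ω₂=0.184
apply F[22]=+1.143 → step 23: x=-0.155, v=-0.444, θ₁=0.009, ω₁=0.220, θ₂=-0.006, ω₂=0.175
apply F[23]=+1.216 → step 24: x=-0.163, v=-0.424, θ₁=0.013, ω₁=0.198, θ₂=-0.003, ω₂=0.166
apply F[24]=+1.271 → step 25: x=-0.172, v=-0.403, θ₁=0.016, ω₁=0.177, θ₂=0.000, ω₂=0.156
apply F[25]=+1.311 → step 26: x=-0.179, v=-0.382, θ₁=0.020, ω₁=0.158, θ₂=0.003, ω₂=0.147
apply F[26]=+1.337 → step 27: x=-0.187, v=-0.361, θ₁=0.023, ω₁=0.139, θ₂=0.006, ω₂=0.137
apply F[27]=+1.352 → step 28: x=-0.194, v=-0.340, θ₁=0.025, ω₁=0.121, θ₂=0.009, ω₂=0.127
apply F[28]=+1.357 → step 29: x=-0.200, v=-0.320, θ₁=0.028, ω₁=0.105, θ₂=0.011, ω₂=0.117
apply F[29]=+1.353 → step 30: x=-0.207, v=-0.300, θ₁=0.030, ω₁=0.089, θ₂=0.014, ω₂=0.107
apply F[30]=+1.343 → step 31: x=-0.212, v=-0.281, θ₁=0.031, ω₁=0.075, θ₂=0.016, ω₂=0.098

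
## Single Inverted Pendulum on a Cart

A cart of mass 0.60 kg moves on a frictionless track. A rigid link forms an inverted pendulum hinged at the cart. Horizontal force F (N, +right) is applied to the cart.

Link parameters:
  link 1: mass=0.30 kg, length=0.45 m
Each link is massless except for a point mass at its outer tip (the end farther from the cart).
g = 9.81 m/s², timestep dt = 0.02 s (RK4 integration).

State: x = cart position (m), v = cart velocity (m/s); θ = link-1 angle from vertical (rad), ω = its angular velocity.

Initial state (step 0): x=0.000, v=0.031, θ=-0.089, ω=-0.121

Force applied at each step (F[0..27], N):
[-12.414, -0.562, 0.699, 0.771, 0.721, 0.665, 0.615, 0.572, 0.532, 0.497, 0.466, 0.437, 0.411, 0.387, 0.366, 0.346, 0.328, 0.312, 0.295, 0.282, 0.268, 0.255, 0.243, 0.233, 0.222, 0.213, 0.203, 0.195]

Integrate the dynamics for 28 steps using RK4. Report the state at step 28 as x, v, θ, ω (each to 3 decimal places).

apply F[0]=-12.414 → step 1: x=-0.003, v=-0.373, θ=-0.083, ω=0.735
apply F[1]=-0.562 → step 2: x=-0.011, v=-0.384, θ=-0.068, ω=0.727
apply F[2]=+0.699 → step 3: x=-0.018, v=-0.355, θ=-0.055, ω=0.636
apply F[3]=+0.771 → step 4: x=-0.025, v=-0.325, θ=-0.043, ω=0.548
apply F[4]=+0.721 → step 5: x=-0.031, v=-0.297, θ=-0.033, ω=0.470
apply F[5]=+0.665 → step 6: x=-0.037, v=-0.272, θ=-0.024, ω=0.402
apply F[6]=+0.615 → step 7: x=-0.042, v=-0.250, θ=-0.016, ω=0.344
apply F[7]=+0.572 → step 8: x=-0.047, v=-0.229, θ=-0.010, ω=0.293
apply F[8]=+0.532 → step 9: x=-0.052, v=-0.211, θ=-0.005, ω=0.248
apply F[9]=+0.497 → step 10: x=-0.056, v=-0.194, θ=-0.000, ω=0.210
apply F[10]=+0.466 → step 11: x=-0.059, v=-0.179, θ=0.004, ω=0.177
apply F[11]=+0.437 → step 12: x=-0.063, v=-0.165, θ=0.007, ω=0.148
apply F[12]=+0.411 → step 13: x=-0.066, v=-0.152, θ=0.010, ω=0.123
apply F[13]=+0.387 → step 14: x=-0.069, v=-0.140, θ=0.012, ω=0.101
apply F[14]=+0.366 → step 15: x=-0.072, v=-0.129, θ=0.014, ω=0.082
apply F[15]=+0.346 → step 16: x=-0.074, v=-0.119, θ=0.015, ω=0.066
apply F[16]=+0.328 → step 17: x=-0.076, v=-0.110, θ=0.016, ω=0.052
apply F[17]=+0.312 → step 18: x=-0.078, v=-0.101, θ=0.017, ω=0.040
apply F[18]=+0.295 → step 19: x=-0.080, v=-0.093, θ=0.018, ω=0.030
apply F[19]=+0.282 → step 20: x=-0.082, v=-0.085, θ=0.019, ω=0.021
apply F[20]=+0.268 → step 21: x=-0.084, v=-0.078, θ=0.019, ω=0.013
apply F[21]=+0.255 → step 22: x=-0.085, v=-0.071, θ=0.019, ω=0.007
apply F[22]=+0.243 → step 23: x=-0.087, v=-0.065, θ=0.019, ω=0.002
apply F[23]=+0.233 → step 24: x=-0.088, v=-0.059, θ=0.019, ω=-0.003
apply F[24]=+0.222 → step 25: x=-0.089, v=-0.054, θ=0.019, ω=-0.007
apply F[25]=+0.213 → step 26: x=-0.090, v=-0.049, θ=0.019, ω=-0.011
apply F[26]=+0.203 → step 27: x=-0.091, v=-0.044, θ=0.019, ω=-0.013
apply F[27]=+0.195 → step 28: x=-0.092, v=-0.039, θ=0.018, ω=-0.016

Answer: x=-0.092, v=-0.039, θ=0.018, ω=-0.016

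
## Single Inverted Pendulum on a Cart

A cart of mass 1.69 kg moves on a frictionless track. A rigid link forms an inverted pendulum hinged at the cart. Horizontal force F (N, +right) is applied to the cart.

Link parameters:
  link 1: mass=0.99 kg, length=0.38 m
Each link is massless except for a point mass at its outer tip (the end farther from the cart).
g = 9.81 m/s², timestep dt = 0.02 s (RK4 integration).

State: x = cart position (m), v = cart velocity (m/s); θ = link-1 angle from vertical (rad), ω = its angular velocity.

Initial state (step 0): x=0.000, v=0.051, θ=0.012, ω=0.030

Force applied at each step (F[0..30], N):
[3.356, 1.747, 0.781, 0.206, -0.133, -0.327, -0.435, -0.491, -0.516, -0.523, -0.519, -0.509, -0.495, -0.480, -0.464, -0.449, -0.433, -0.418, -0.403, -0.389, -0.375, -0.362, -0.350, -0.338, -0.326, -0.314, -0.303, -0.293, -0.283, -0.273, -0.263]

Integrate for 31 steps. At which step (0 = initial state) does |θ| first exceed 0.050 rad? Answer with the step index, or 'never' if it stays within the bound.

apply F[0]=+3.356 → step 1: x=0.001, v=0.089, θ=0.012, ω=-0.065
apply F[1]=+1.747 → step 2: x=0.003, v=0.109, θ=0.010, ω=-0.110
apply F[2]=+0.781 → step 3: x=0.006, v=0.117, θ=0.008, ω=-0.127
apply F[3]=+0.206 → step 4: x=0.008, v=0.119, θ=0.005, ω=-0.129
apply F[4]=-0.133 → step 5: x=0.010, v=0.117, θ=0.002, ω=-0.121
apply F[5]=-0.327 → step 6: x=0.013, v=0.113, θ=0.000, ω=-0.110
apply F[6]=-0.435 → step 7: x=0.015, v=0.108, θ=-0.002, ω=-0.097
apply F[7]=-0.491 → step 8: x=0.017, v=0.102, θ=-0.004, ω=-0.084
apply F[8]=-0.516 → step 9: x=0.019, v=0.097, θ=-0.005, ω=-0.072
apply F[9]=-0.523 → step 10: x=0.021, v=0.091, θ=-0.007, ω=-0.061
apply F[10]=-0.519 → step 11: x=0.023, v=0.086, θ=-0.008, ω=-0.050
apply F[11]=-0.509 → step 12: x=0.024, v=0.081, θ=-0.009, ω=-0.041
apply F[12]=-0.495 → step 13: x=0.026, v=0.076, θ=-0.009, ω=-0.033
apply F[13]=-0.480 → step 14: x=0.027, v=0.071, θ=-0.010, ω=-0.026
apply F[14]=-0.464 → step 15: x=0.029, v=0.067, θ=-0.010, ω=-0.020
apply F[15]=-0.449 → step 16: x=0.030, v=0.063, θ=-0.011, ω=-0.015
apply F[16]=-0.433 → step 17: x=0.031, v=0.059, θ=-0.011, ω=-0.010
apply F[17]=-0.418 → step 18: x=0.032, v=0.055, θ=-0.011, ω=-0.006
apply F[18]=-0.403 → step 19: x=0.033, v=0.052, θ=-0.011, ω=-0.003
apply F[19]=-0.389 → step 20: x=0.034, v=0.049, θ=-0.011, ω=-0.000
apply F[20]=-0.375 → step 21: x=0.035, v=0.045, θ=-0.011, ω=0.002
apply F[21]=-0.362 → step 22: x=0.036, v=0.042, θ=-0.011, ω=0.004
apply F[22]=-0.350 → step 23: x=0.037, v=0.040, θ=-0.011, ω=0.006
apply F[23]=-0.338 → step 24: x=0.038, v=0.037, θ=-0.011, ω=0.007
apply F[24]=-0.326 → step 25: x=0.039, v=0.034, θ=-0.011, ω=0.009
apply F[25]=-0.314 → step 26: x=0.039, v=0.032, θ=-0.011, ω=0.010
apply F[26]=-0.303 → step 27: x=0.040, v=0.029, θ=-0.010, ω=0.010
apply F[27]=-0.293 → step 28: x=0.040, v=0.027, θ=-0.010, ω=0.011
apply F[28]=-0.283 → step 29: x=0.041, v=0.025, θ=-0.010, ω=0.012
apply F[29]=-0.273 → step 30: x=0.041, v=0.023, θ=-0.010, ω=0.012
apply F[30]=-0.263 → step 31: x=0.042, v=0.021, θ=-0.010, ω=0.012
max |θ| = 0.012 ≤ 0.050 over all 32 states.

Answer: never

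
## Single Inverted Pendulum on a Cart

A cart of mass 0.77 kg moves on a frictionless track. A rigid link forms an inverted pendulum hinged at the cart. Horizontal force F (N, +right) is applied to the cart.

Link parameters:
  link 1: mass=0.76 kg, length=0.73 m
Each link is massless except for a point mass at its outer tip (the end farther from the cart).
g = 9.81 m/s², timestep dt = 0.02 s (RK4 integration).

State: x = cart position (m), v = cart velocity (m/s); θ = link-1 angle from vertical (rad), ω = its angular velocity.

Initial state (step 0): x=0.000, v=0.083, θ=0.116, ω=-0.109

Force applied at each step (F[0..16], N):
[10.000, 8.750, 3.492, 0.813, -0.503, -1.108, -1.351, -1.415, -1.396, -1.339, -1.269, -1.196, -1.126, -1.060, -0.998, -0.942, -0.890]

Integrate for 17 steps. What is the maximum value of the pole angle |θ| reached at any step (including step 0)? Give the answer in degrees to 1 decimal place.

Answer: 6.6°

Derivation:
apply F[0]=+10.000 → step 1: x=0.004, v=0.318, θ=0.111, ω=-0.398
apply F[1]=+8.750 → step 2: x=0.012, v=0.523, θ=0.100, ω=-0.649
apply F[2]=+3.492 → step 3: x=0.024, v=0.596, θ=0.087, ω=-0.723
apply F[3]=+0.813 → step 4: x=0.036, v=0.602, θ=0.072, ω=-0.710
apply F[4]=-0.503 → step 5: x=0.047, v=0.577, θ=0.059, ω=-0.658
apply F[5]=-1.108 → step 6: x=0.058, v=0.538, θ=0.046, ω=-0.591
apply F[6]=-1.351 → step 7: x=0.069, v=0.496, θ=0.035, ω=-0.522
apply F[7]=-1.415 → step 8: x=0.078, v=0.453, θ=0.025, ω=-0.456
apply F[8]=-1.396 → step 9: x=0.087, v=0.413, θ=0.017, ω=-0.395
apply F[9]=-1.339 → step 10: x=0.095, v=0.376, θ=0.010, ω=-0.341
apply F[10]=-1.269 → step 11: x=0.102, v=0.341, θ=0.003, ω=-0.292
apply F[11]=-1.196 → step 12: x=0.109, v=0.310, θ=-0.002, ω=-0.249
apply F[12]=-1.126 → step 13: x=0.114, v=0.282, θ=-0.007, ω=-0.212
apply F[13]=-1.060 → step 14: x=0.120, v=0.256, θ=-0.011, ω=-0.179
apply F[14]=-0.998 → step 15: x=0.125, v=0.233, θ=-0.014, ω=-0.150
apply F[15]=-0.942 → step 16: x=0.129, v=0.211, θ=-0.017, ω=-0.124
apply F[16]=-0.890 → step 17: x=0.133, v=0.191, θ=-0.019, ω=-0.102
Max |angle| over trajectory = 0.116 rad = 6.6°.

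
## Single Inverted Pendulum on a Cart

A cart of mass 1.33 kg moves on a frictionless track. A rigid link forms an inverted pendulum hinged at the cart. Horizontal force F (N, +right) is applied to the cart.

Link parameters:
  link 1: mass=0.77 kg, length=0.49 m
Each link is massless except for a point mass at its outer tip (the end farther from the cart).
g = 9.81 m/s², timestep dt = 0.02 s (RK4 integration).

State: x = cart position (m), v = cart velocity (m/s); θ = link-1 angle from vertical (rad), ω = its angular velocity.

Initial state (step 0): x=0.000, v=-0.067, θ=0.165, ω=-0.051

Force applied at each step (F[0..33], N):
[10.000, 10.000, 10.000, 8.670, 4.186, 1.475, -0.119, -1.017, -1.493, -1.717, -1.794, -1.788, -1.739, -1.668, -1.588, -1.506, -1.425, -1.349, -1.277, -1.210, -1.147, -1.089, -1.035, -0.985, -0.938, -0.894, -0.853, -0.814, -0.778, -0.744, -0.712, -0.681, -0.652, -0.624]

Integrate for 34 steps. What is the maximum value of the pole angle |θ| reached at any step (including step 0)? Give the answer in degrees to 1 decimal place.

Answer: 9.5°

Derivation:
apply F[0]=+10.000 → step 1: x=-0.000, v=0.063, θ=0.162, ω=-0.248
apply F[1]=+10.000 → step 2: x=0.003, v=0.194, θ=0.155, ω=-0.448
apply F[2]=+10.000 → step 3: x=0.008, v=0.326, θ=0.144, ω=-0.655
apply F[3]=+8.670 → step 4: x=0.015, v=0.440, θ=0.129, ω=-0.831
apply F[4]=+4.186 → step 5: x=0.025, v=0.490, θ=0.112, ω=-0.883
apply F[5]=+1.475 → step 6: x=0.035, v=0.501, θ=0.095, ω=-0.864
apply F[6]=-0.119 → step 7: x=0.044, v=0.490, θ=0.078, ω=-0.807
apply F[7]=-1.017 → step 8: x=0.054, v=0.467, θ=0.063, ω=-0.732
apply F[8]=-1.493 → step 9: x=0.063, v=0.438, θ=0.049, ω=-0.652
apply F[9]=-1.717 → step 10: x=0.072, v=0.408, θ=0.037, ω=-0.572
apply F[10]=-1.794 → step 11: x=0.079, v=0.377, θ=0.026, ω=-0.498
apply F[11]=-1.788 → step 12: x=0.087, v=0.348, θ=0.017, ω=-0.430
apply F[12]=-1.739 → step 13: x=0.093, v=0.320, θ=0.009, ω=-0.369
apply F[13]=-1.668 → step 14: x=0.099, v=0.295, θ=0.002, ω=-0.314
apply F[14]=-1.588 → step 15: x=0.105, v=0.271, θ=-0.004, ω=-0.266
apply F[15]=-1.506 → step 16: x=0.110, v=0.249, θ=-0.009, ω=-0.224
apply F[16]=-1.425 → step 17: x=0.115, v=0.229, θ=-0.013, ω=-0.187
apply F[17]=-1.349 → step 18: x=0.119, v=0.210, θ=-0.016, ω=-0.155
apply F[18]=-1.277 → step 19: x=0.124, v=0.193, θ=-0.019, ω=-0.128
apply F[19]=-1.210 → step 20: x=0.127, v=0.177, θ=-0.022, ω=-0.103
apply F[20]=-1.147 → step 21: x=0.131, v=0.163, θ=-0.023, ω=-0.082
apply F[21]=-1.089 → step 22: x=0.134, v=0.149, θ=-0.025, ω=-0.064
apply F[22]=-1.035 → step 23: x=0.137, v=0.136, θ=-0.026, ω=-0.049
apply F[23]=-0.985 → step 24: x=0.139, v=0.124, θ=-0.027, ω=-0.035
apply F[24]=-0.938 → step 25: x=0.142, v=0.113, θ=-0.027, ω=-0.024
apply F[25]=-0.894 → step 26: x=0.144, v=0.103, θ=-0.028, ω=-0.014
apply F[26]=-0.853 → step 27: x=0.146, v=0.093, θ=-0.028, ω=-0.005
apply F[27]=-0.814 → step 28: x=0.147, v=0.084, θ=-0.028, ω=0.002
apply F[28]=-0.778 → step 29: x=0.149, v=0.076, θ=-0.028, ω=0.008
apply F[29]=-0.744 → step 30: x=0.151, v=0.068, θ=-0.028, ω=0.013
apply F[30]=-0.712 → step 31: x=0.152, v=0.060, θ=-0.027, ω=0.018
apply F[31]=-0.681 → step 32: x=0.153, v=0.053, θ=-0.027, ω=0.021
apply F[32]=-0.652 → step 33: x=0.154, v=0.046, θ=-0.027, ω=0.024
apply F[33]=-0.624 → step 34: x=0.155, v=0.040, θ=-0.026, ω=0.027
Max |angle| over trajectory = 0.165 rad = 9.5°.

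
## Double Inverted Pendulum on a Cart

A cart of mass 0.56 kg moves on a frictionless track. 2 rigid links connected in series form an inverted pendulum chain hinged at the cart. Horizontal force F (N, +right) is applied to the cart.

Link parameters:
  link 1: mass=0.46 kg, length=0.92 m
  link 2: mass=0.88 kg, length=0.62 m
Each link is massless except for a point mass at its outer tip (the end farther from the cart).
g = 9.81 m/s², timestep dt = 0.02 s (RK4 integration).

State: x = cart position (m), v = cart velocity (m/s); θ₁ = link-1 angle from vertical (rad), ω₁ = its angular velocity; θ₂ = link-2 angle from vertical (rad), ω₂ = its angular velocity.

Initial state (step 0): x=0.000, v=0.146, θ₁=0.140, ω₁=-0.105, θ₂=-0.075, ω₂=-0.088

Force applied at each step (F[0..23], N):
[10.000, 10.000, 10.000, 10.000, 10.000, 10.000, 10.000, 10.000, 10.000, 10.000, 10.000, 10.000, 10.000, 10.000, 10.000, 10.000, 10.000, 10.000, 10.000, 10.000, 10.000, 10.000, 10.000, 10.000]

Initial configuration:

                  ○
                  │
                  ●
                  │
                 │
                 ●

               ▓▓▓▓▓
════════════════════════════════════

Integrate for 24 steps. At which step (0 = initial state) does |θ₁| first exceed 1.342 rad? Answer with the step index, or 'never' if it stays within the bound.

apply F[0]=+10.000 → step 1: x=0.006, v=0.432, θ₁=0.136, ω₁=-0.291, θ₂=-0.079, ω₂=-0.303
apply F[1]=+10.000 → step 2: x=0.017, v=0.723, θ₁=0.128, ω₁=-0.485, θ₂=-0.087, ω₂=-0.514
apply F[2]=+10.000 → step 3: x=0.035, v=1.021, θ₁=0.117, ω₁=-0.692, θ₂=-0.099, ω₂=-0.718
apply F[3]=+10.000 → step 4: x=0.058, v=1.327, θ₁=0.100, ω₁=-0.917, θ₂=-0.116, ω₂=-0.914
apply F[4]=+10.000 → step 5: x=0.088, v=1.645, θ₁=0.080, ω₁=-1.166, θ₂=-0.136, ω₂=-1.095
apply F[5]=+10.000 → step 6: x=0.124, v=1.976, θ₁=0.054, ω₁=-1.443, θ₂=-0.159, ω₂=-1.257
apply F[6]=+10.000 → step 7: x=0.167, v=2.321, θ₁=0.022, ω₁=-1.754, θ₂=-0.186, ω₂=-1.391
apply F[7]=+10.000 → step 8: x=0.217, v=2.677, θ₁=-0.017, ω₁=-2.102, θ₂=-0.215, ω₂=-1.490
apply F[8]=+10.000 → step 9: x=0.274, v=3.039, θ₁=-0.063, ω₁=-2.483, θ₂=-0.245, ω₂=-1.546
apply F[9]=+10.000 → step 10: x=0.339, v=3.398, θ₁=-0.116, ω₁=-2.890, θ₂=-0.276, ω₂=-1.555
apply F[10]=+10.000 → step 11: x=0.410, v=3.737, θ₁=-0.178, ω₁=-3.303, θ₂=-0.307, ω₂=-1.523
apply F[11]=+10.000 → step 12: x=0.488, v=4.037, θ₁=-0.248, ω₁=-3.694, θ₂=-0.337, ω₂=-1.466
apply F[12]=+10.000 → step 13: x=0.571, v=4.278, θ₁=-0.326, ω₁=-4.029, θ₂=-0.366, ω₂=-1.414
apply F[13]=+10.000 → step 14: x=0.658, v=4.451, θ₁=-0.409, ω₁=-4.288, θ₂=-0.394, ω₂=-1.402
apply F[14]=+10.000 → step 15: x=0.749, v=4.559, θ₁=-0.497, ω₁=-4.463, θ₂=-0.422, ω₂=-1.452
apply F[15]=+10.000 → step 16: x=0.840, v=4.611, θ₁=-0.587, ω₁=-4.566, θ₂=-0.453, ω₂=-1.573
apply F[16]=+10.000 → step 17: x=0.933, v=4.621, θ₁=-0.679, ω₁=-4.615, θ₂=-0.486, ω₂=-1.761
apply F[17]=+10.000 → step 18: x=1.025, v=4.600, θ₁=-0.771, ω₁=-4.626, θ₂=-0.523, ω₂=-2.006
apply F[18]=+10.000 → step 19: x=1.117, v=4.555, θ₁=-0.864, ω₁=-4.614, θ₂=-0.566, ω₂=-2.298
apply F[19]=+10.000 → step 20: x=1.207, v=4.491, θ₁=-0.956, ω₁=-4.584, θ₂=-0.616, ω₂=-2.627
apply F[20]=+10.000 → step 21: x=1.296, v=4.409, θ₁=-1.047, ω₁=-4.543, θ₂=-0.672, ω₂=-2.986
apply F[21]=+10.000 → step 22: x=1.383, v=4.311, θ₁=-1.137, ω₁=-4.492, θ₂=-0.735, ω₂=-3.369
apply F[22]=+10.000 → step 23: x=1.468, v=4.194, θ₁=-1.227, ω₁=-4.433, θ₂=-0.806, ω₂=-3.771
apply F[23]=+10.000 → step 24: x=1.551, v=4.058, θ₁=-1.315, ω₁=-4.367, θ₂=-0.886, ω₂=-4.190
max |θ₁| = 1.315 ≤ 1.342 over all 25 states.

Answer: never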